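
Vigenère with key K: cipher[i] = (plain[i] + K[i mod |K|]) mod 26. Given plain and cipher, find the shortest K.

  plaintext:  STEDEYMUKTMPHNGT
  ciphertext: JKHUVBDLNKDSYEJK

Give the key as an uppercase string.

  i= 0: J-S = 17 → R
  i= 1: K-T = 17 → R
  i= 2: H-E =  3 → D
  i= 3: U-D = 17 → R
  i= 4: V-E = 17 → R
  i= 5: B-Y =  3 → D
  i= 6: D-M = 17 → R
  i= 7: L-U = 17 → R
  i= 8: N-K =  3 → D
  i= 9: K-T = 17 → R
  i=10: D-M = 17 → R
  i=11: S-P =  3 → D
  i=12: Y-H = 17 → R
  i=13: E-N = 17 → R
  i=14: J-G =  3 → D
  i=15: K-T = 17 → R
  shifts repeat with period 3: RRD

RRD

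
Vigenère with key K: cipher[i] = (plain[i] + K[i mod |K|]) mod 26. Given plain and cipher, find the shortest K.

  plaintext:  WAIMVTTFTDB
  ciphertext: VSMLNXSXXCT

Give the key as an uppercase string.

ZSE

  i= 0: V-W = 25 → Z
  i= 1: S-A = 18 → S
  i= 2: M-I =  4 → E
  i= 3: L-M = 25 → Z
  i= 4: N-V = 18 → S
  i= 5: X-T =  4 → E
  i= 6: S-T = 25 → Z
  i= 7: X-F = 18 → S
  i= 8: X-T =  4 → E
  i= 9: C-D = 25 → Z
  i=10: T-B = 18 → S
  shifts repeat with period 3: ZSE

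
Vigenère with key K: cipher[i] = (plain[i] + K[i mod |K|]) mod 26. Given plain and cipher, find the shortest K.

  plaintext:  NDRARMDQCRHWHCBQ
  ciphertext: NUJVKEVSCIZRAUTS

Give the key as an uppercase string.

ARSVTSSC

  i= 0: N-N =  0 → A
  i= 1: U-D = 17 → R
  i= 2: J-R = 18 → S
  i= 3: V-A = 21 → V
  i= 4: K-R = 19 → T
  i= 5: E-M = 18 → S
  i= 6: V-D = 18 → S
  i= 7: S-Q =  2 → C
  i= 8: C-C =  0 → A
  i= 9: I-R = 17 → R
  i=10: Z-H = 18 → S
  i=11: R-W = 21 → V
  i=12: A-H = 19 → T
  i=13: U-C = 18 → S
  i=14: T-B = 18 → S
  i=15: S-Q =  2 → C
  shifts repeat with period 8: ARSVTSSC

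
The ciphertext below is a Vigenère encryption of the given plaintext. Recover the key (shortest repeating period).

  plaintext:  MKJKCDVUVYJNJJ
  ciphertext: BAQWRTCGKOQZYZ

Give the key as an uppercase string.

PQHM

  i= 0: B-M = 15 → P
  i= 1: A-K = 16 → Q
  i= 2: Q-J =  7 → H
  i= 3: W-K = 12 → M
  i= 4: R-C = 15 → P
  i= 5: T-D = 16 → Q
  i= 6: C-V =  7 → H
  i= 7: G-U = 12 → M
  i= 8: K-V = 15 → P
  i= 9: O-Y = 16 → Q
  i=10: Q-J =  7 → H
  i=11: Z-N = 12 → M
  i=12: Y-J = 15 → P
  i=13: Z-J = 16 → Q
  shifts repeat with period 4: PQHM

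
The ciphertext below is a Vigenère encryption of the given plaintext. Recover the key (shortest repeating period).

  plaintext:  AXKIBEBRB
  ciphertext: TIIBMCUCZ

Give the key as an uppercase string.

  i= 0: T-A = 19 → T
  i= 1: I-X = 11 → L
  i= 2: I-K = 24 → Y
  i= 3: B-I = 19 → T
  i= 4: M-B = 11 → L
  i= 5: C-E = 24 → Y
  i= 6: U-B = 19 → T
  i= 7: C-R = 11 → L
  i= 8: Z-B = 24 → Y
  shifts repeat with period 3: TLY

TLY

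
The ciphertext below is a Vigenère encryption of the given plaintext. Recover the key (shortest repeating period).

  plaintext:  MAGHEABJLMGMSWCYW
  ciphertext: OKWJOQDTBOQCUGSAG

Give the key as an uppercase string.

  i= 0: O-M =  2 → C
  i= 1: K-A = 10 → K
  i= 2: W-G = 16 → Q
  i= 3: J-H =  2 → C
  i= 4: O-E = 10 → K
  i= 5: Q-A = 16 → Q
  i= 6: D-B =  2 → C
  i= 7: T-J = 10 → K
  i= 8: B-L = 16 → Q
  i= 9: O-M =  2 → C
  i=10: Q-G = 10 → K
  i=11: C-M = 16 → Q
  i=12: U-S =  2 → C
  i=13: G-W = 10 → K
  i=14: S-C = 16 → Q
  i=15: A-Y =  2 → C
  i=16: G-W = 10 → K
  shifts repeat with period 3: CKQ

CKQ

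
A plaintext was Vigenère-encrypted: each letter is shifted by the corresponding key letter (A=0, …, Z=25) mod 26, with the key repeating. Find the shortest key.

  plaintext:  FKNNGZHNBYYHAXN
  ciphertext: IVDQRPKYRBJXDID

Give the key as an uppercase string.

  i= 0: I-F =  3 → D
  i= 1: V-K = 11 → L
  i= 2: D-N = 16 → Q
  i= 3: Q-N =  3 → D
  i= 4: R-G = 11 → L
  i= 5: P-Z = 16 → Q
  i= 6: K-H =  3 → D
  i= 7: Y-N = 11 → L
  i= 8: R-B = 16 → Q
  i= 9: B-Y =  3 → D
  i=10: J-Y = 11 → L
  i=11: X-H = 16 → Q
  i=12: D-A =  3 → D
  i=13: I-X = 11 → L
  i=14: D-N = 16 → Q
  shifts repeat with period 3: DLQ

DLQ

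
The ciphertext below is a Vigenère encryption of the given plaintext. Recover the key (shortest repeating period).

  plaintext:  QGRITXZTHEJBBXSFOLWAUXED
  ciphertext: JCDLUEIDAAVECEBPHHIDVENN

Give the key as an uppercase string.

  i= 0: J-Q = 19 → T
  i= 1: C-G = 22 → W
  i= 2: D-R = 12 → M
  i= 3: L-I =  3 → D
  i= 4: U-T =  1 → B
  i= 5: E-X =  7 → H
  i= 6: I-Z =  9 → J
  i= 7: D-T = 10 → K
  i= 8: A-H = 19 → T
  i= 9: A-E = 22 → W
  i=10: V-J = 12 → M
  i=11: E-B =  3 → D
  i=12: C-B =  1 → B
  i=13: E-X =  7 → H
  i=14: B-S =  9 → J
  i=15: P-F = 10 → K
  i=16: H-O = 19 → T
  i=17: H-L = 22 → W
  i=18: I-W = 12 → M
  i=19: D-A =  3 → D
  i=20: V-U =  1 → B
  i=21: E-X =  7 → H
  i=22: N-E =  9 → J
  i=23: N-D = 10 → K
  shifts repeat with period 8: TWMDBHJK

TWMDBHJK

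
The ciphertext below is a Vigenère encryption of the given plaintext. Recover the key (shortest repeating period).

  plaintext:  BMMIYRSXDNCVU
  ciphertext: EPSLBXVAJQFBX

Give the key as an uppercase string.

  i= 0: E-B =  3 → D
  i= 1: P-M =  3 → D
  i= 2: S-M =  6 → G
  i= 3: L-I =  3 → D
  i= 4: B-Y =  3 → D
  i= 5: X-R =  6 → G
  i= 6: V-S =  3 → D
  i= 7: A-X =  3 → D
  i= 8: J-D =  6 → G
  i= 9: Q-N =  3 → D
  i=10: F-C =  3 → D
  i=11: B-V =  6 → G
  i=12: X-U =  3 → D
  shifts repeat with period 3: DDG

DDG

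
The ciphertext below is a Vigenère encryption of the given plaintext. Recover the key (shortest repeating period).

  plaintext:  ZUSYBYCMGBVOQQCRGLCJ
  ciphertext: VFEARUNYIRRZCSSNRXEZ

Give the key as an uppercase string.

WLMCQ

  i= 0: V-Z = 22 → W
  i= 1: F-U = 11 → L
  i= 2: E-S = 12 → M
  i= 3: A-Y =  2 → C
  i= 4: R-B = 16 → Q
  i= 5: U-Y = 22 → W
  i= 6: N-C = 11 → L
  i= 7: Y-M = 12 → M
  i= 8: I-G =  2 → C
  i= 9: R-B = 16 → Q
  i=10: R-V = 22 → W
  i=11: Z-O = 11 → L
  i=12: C-Q = 12 → M
  i=13: S-Q =  2 → C
  i=14: S-C = 16 → Q
  i=15: N-R = 22 → W
  i=16: R-G = 11 → L
  i=17: X-L = 12 → M
  i=18: E-C =  2 → C
  i=19: Z-J = 16 → Q
  shifts repeat with period 5: WLMCQ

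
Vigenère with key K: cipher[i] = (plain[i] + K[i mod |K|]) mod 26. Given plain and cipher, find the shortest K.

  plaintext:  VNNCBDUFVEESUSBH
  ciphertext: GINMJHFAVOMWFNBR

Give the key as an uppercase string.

LVAKIE

  i= 0: G-V = 11 → L
  i= 1: I-N = 21 → V
  i= 2: N-N =  0 → A
  i= 3: M-C = 10 → K
  i= 4: J-B =  8 → I
  i= 5: H-D =  4 → E
  i= 6: F-U = 11 → L
  i= 7: A-F = 21 → V
  i= 8: V-V =  0 → A
  i= 9: O-E = 10 → K
  i=10: M-E =  8 → I
  i=11: W-S =  4 → E
  i=12: F-U = 11 → L
  i=13: N-S = 21 → V
  i=14: B-B =  0 → A
  i=15: R-H = 10 → K
  shifts repeat with period 6: LVAKIE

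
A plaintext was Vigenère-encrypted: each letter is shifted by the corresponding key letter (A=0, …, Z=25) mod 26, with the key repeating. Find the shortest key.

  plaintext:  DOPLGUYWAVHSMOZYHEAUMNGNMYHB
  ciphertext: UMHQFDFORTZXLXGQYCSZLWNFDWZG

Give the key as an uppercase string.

  i= 0: U-D = 17 → R
  i= 1: M-O = 24 → Y
  i= 2: H-P = 18 → S
  i= 3: Q-L =  5 → F
  i= 4: F-G = 25 → Z
  i= 5: D-U =  9 → J
  i= 6: F-Y =  7 → H
  i= 7: O-W = 18 → S
  i= 8: R-A = 17 → R
  i= 9: T-V = 24 → Y
  i=10: Z-H = 18 → S
  i=11: X-S =  5 → F
  i=12: L-M = 25 → Z
  i=13: X-O =  9 → J
  i=14: G-Z =  7 → H
  i=15: Q-Y = 18 → S
  i=16: Y-H = 17 → R
  i=17: C-E = 24 → Y
  i=18: S-A = 18 → S
  i=19: Z-U =  5 → F
  i=20: L-M = 25 → Z
  i=21: W-N =  9 → J
  i=22: N-G =  7 → H
  i=23: F-N = 18 → S
  i=24: D-M = 17 → R
  i=25: W-Y = 24 → Y
  i=26: Z-H = 18 → S
  i=27: G-B =  5 → F
  shifts repeat with period 8: RYSFZJHS

RYSFZJHS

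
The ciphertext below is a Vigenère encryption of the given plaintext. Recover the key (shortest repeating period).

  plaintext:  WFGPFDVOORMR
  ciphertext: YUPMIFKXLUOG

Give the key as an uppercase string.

CPJXD

  i= 0: Y-W =  2 → C
  i= 1: U-F = 15 → P
  i= 2: P-G =  9 → J
  i= 3: M-P = 23 → X
  i= 4: I-F =  3 → D
  i= 5: F-D =  2 → C
  i= 6: K-V = 15 → P
  i= 7: X-O =  9 → J
  i= 8: L-O = 23 → X
  i= 9: U-R =  3 → D
  i=10: O-M =  2 → C
  i=11: G-R = 15 → P
  shifts repeat with period 5: CPJXD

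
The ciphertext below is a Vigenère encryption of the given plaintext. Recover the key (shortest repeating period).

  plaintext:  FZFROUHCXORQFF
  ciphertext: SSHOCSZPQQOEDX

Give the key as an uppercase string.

NTCXOYS

  i= 0: S-F = 13 → N
  i= 1: S-Z = 19 → T
  i= 2: H-F =  2 → C
  i= 3: O-R = 23 → X
  i= 4: C-O = 14 → O
  i= 5: S-U = 24 → Y
  i= 6: Z-H = 18 → S
  i= 7: P-C = 13 → N
  i= 8: Q-X = 19 → T
  i= 9: Q-O =  2 → C
  i=10: O-R = 23 → X
  i=11: E-Q = 14 → O
  i=12: D-F = 24 → Y
  i=13: X-F = 18 → S
  shifts repeat with period 7: NTCXOYS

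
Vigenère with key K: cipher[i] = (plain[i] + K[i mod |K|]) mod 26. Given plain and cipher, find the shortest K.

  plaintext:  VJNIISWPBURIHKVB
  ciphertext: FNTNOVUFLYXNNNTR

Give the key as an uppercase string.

  i= 0: F-V = 10 → K
  i= 1: N-J =  4 → E
  i= 2: T-N =  6 → G
  i= 3: N-I =  5 → F
  i= 4: O-I =  6 → G
  i= 5: V-S =  3 → D
  i= 6: U-W = 24 → Y
  i= 7: F-P = 16 → Q
  i= 8: L-B = 10 → K
  i= 9: Y-U =  4 → E
  i=10: X-R =  6 → G
  i=11: N-I =  5 → F
  i=12: N-H =  6 → G
  i=13: N-K =  3 → D
  i=14: T-V = 24 → Y
  i=15: R-B = 16 → Q
  shifts repeat with period 8: KEGFGDYQ

KEGFGDYQ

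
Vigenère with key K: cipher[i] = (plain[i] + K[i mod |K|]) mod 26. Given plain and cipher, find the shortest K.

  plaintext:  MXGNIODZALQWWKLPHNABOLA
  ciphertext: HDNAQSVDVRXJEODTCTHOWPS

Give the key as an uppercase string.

  i= 0: H-M = 21 → V
  i= 1: D-X =  6 → G
  i= 2: N-G =  7 → H
  i= 3: A-N = 13 → N
  i= 4: Q-I =  8 → I
  i= 5: S-O =  4 → E
  i= 6: V-D = 18 → S
  i= 7: D-Z =  4 → E
  i= 8: V-A = 21 → V
  i= 9: R-L =  6 → G
  i=10: X-Q =  7 → H
  i=11: J-W = 13 → N
  i=12: E-W =  8 → I
  i=13: O-K =  4 → E
  i=14: D-L = 18 → S
  i=15: T-P =  4 → E
  i=16: C-H = 21 → V
  i=17: T-N =  6 → G
  i=18: H-A =  7 → H
  i=19: O-B = 13 → N
  i=20: W-O =  8 → I
  i=21: P-L =  4 → E
  i=22: S-A = 18 → S
  shifts repeat with period 8: VGHNIESE

VGHNIESE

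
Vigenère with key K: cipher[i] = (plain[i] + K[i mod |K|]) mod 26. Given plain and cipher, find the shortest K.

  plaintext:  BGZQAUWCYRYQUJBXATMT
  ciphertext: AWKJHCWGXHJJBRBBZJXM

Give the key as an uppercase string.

ZQLTHIAE

  i= 0: A-B = 25 → Z
  i= 1: W-G = 16 → Q
  i= 2: K-Z = 11 → L
  i= 3: J-Q = 19 → T
  i= 4: H-A =  7 → H
  i= 5: C-U =  8 → I
  i= 6: W-W =  0 → A
  i= 7: G-C =  4 → E
  i= 8: X-Y = 25 → Z
  i= 9: H-R = 16 → Q
  i=10: J-Y = 11 → L
  i=11: J-Q = 19 → T
  i=12: B-U =  7 → H
  i=13: R-J =  8 → I
  i=14: B-B =  0 → A
  i=15: B-X =  4 → E
  i=16: Z-A = 25 → Z
  i=17: J-T = 16 → Q
  i=18: X-M = 11 → L
  i=19: M-T = 19 → T
  shifts repeat with period 8: ZQLTHIAE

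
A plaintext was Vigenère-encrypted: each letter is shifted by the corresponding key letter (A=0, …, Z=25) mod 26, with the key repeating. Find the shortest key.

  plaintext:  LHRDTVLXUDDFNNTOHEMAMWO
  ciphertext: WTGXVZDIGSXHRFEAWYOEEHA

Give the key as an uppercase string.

LMPUCES

  i= 0: W-L = 11 → L
  i= 1: T-H = 12 → M
  i= 2: G-R = 15 → P
  i= 3: X-D = 20 → U
  i= 4: V-T =  2 → C
  i= 5: Z-V =  4 → E
  i= 6: D-L = 18 → S
  i= 7: I-X = 11 → L
  i= 8: G-U = 12 → M
  i= 9: S-D = 15 → P
  i=10: X-D = 20 → U
  i=11: H-F =  2 → C
  i=12: R-N =  4 → E
  i=13: F-N = 18 → S
  i=14: E-T = 11 → L
  i=15: A-O = 12 → M
  i=16: W-H = 15 → P
  i=17: Y-E = 20 → U
  i=18: O-M =  2 → C
  i=19: E-A =  4 → E
  i=20: E-M = 18 → S
  i=21: H-W = 11 → L
  i=22: A-O = 12 → M
  shifts repeat with period 7: LMPUCES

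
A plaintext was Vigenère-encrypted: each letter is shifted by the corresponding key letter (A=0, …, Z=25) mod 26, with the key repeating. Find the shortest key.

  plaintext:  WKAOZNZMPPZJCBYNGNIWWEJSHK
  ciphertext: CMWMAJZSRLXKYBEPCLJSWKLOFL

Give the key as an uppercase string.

GCWYBWA

  i= 0: C-W =  6 → G
  i= 1: M-K =  2 → C
  i= 2: W-A = 22 → W
  i= 3: M-O = 24 → Y
  i= 4: A-Z =  1 → B
  i= 5: J-N = 22 → W
  i= 6: Z-Z =  0 → A
  i= 7: S-M =  6 → G
  i= 8: R-P =  2 → C
  i= 9: L-P = 22 → W
  i=10: X-Z = 24 → Y
  i=11: K-J =  1 → B
  i=12: Y-C = 22 → W
  i=13: B-B =  0 → A
  i=14: E-Y =  6 → G
  i=15: P-N =  2 → C
  i=16: C-G = 22 → W
  i=17: L-N = 24 → Y
  i=18: J-I =  1 → B
  i=19: S-W = 22 → W
  i=20: W-W =  0 → A
  i=21: K-E =  6 → G
  i=22: L-J =  2 → C
  i=23: O-S = 22 → W
  i=24: F-H = 24 → Y
  i=25: L-K =  1 → B
  shifts repeat with period 7: GCWYBWA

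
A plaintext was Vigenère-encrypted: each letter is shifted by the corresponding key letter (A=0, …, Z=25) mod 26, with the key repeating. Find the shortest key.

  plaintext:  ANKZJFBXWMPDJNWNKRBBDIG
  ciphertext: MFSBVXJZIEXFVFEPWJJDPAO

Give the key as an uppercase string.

MSIC

  i= 0: M-A = 12 → M
  i= 1: F-N = 18 → S
  i= 2: S-K =  8 → I
  i= 3: B-Z =  2 → C
  i= 4: V-J = 12 → M
  i= 5: X-F = 18 → S
  i= 6: J-B =  8 → I
  i= 7: Z-X =  2 → C
  i= 8: I-W = 12 → M
  i= 9: E-M = 18 → S
  i=10: X-P =  8 → I
  i=11: F-D =  2 → C
  i=12: V-J = 12 → M
  i=13: F-N = 18 → S
  i=14: E-W =  8 → I
  i=15: P-N =  2 → C
  i=16: W-K = 12 → M
  i=17: J-R = 18 → S
  i=18: J-B =  8 → I
  i=19: D-B =  2 → C
  i=20: P-D = 12 → M
  i=21: A-I = 18 → S
  i=22: O-G =  8 → I
  shifts repeat with period 4: MSIC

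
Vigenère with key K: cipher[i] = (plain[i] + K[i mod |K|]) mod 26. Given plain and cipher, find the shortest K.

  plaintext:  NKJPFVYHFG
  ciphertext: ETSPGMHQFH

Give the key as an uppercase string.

RJJAB

  i= 0: E-N = 17 → R
  i= 1: T-K =  9 → J
  i= 2: S-J =  9 → J
  i= 3: P-P =  0 → A
  i= 4: G-F =  1 → B
  i= 5: M-V = 17 → R
  i= 6: H-Y =  9 → J
  i= 7: Q-H =  9 → J
  i= 8: F-F =  0 → A
  i= 9: H-G =  1 → B
  shifts repeat with period 5: RJJAB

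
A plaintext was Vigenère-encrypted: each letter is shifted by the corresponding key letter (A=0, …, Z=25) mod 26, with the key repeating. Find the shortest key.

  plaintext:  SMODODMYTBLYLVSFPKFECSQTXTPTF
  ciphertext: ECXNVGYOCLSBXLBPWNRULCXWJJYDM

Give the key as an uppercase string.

MQJKHD

  i= 0: E-S = 12 → M
  i= 1: C-M = 16 → Q
  i= 2: X-O =  9 → J
  i= 3: N-D = 10 → K
  i= 4: V-O =  7 → H
  i= 5: G-D =  3 → D
  i= 6: Y-M = 12 → M
  i= 7: O-Y = 16 → Q
  i= 8: C-T =  9 → J
  i= 9: L-B = 10 → K
  i=10: S-L =  7 → H
  i=11: B-Y =  3 → D
  i=12: X-L = 12 → M
  i=13: L-V = 16 → Q
  i=14: B-S =  9 → J
  i=15: P-F = 10 → K
  i=16: W-P =  7 → H
  i=17: N-K =  3 → D
  i=18: R-F = 12 → M
  i=19: U-E = 16 → Q
  i=20: L-C =  9 → J
  i=21: C-S = 10 → K
  i=22: X-Q =  7 → H
  i=23: W-T =  3 → D
  i=24: J-X = 12 → M
  i=25: J-T = 16 → Q
  i=26: Y-P =  9 → J
  i=27: D-T = 10 → K
  i=28: M-F =  7 → H
  shifts repeat with period 6: MQJKHD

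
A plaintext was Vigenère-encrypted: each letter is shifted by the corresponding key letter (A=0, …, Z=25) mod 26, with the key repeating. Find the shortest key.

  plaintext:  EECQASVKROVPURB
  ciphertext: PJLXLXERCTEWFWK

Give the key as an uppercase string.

  i= 0: P-E = 11 → L
  i= 1: J-E =  5 → F
  i= 2: L-C =  9 → J
  i= 3: X-Q =  7 → H
  i= 4: L-A = 11 → L
  i= 5: X-S =  5 → F
  i= 6: E-V =  9 → J
  i= 7: R-K =  7 → H
  i= 8: C-R = 11 → L
  i= 9: T-O =  5 → F
  i=10: E-V =  9 → J
  i=11: W-P =  7 → H
  i=12: F-U = 11 → L
  i=13: W-R =  5 → F
  i=14: K-B =  9 → J
  shifts repeat with period 4: LFJH

LFJH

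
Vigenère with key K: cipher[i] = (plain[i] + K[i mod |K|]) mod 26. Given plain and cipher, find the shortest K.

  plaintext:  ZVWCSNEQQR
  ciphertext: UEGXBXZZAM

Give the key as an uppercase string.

  i= 0: U-Z = 21 → V
  i= 1: E-V =  9 → J
  i= 2: G-W = 10 → K
  i= 3: X-C = 21 → V
  i= 4: B-S =  9 → J
  i= 5: X-N = 10 → K
  i= 6: Z-E = 21 → V
  i= 7: Z-Q =  9 → J
  i= 8: A-Q = 10 → K
  i= 9: M-R = 21 → V
  shifts repeat with period 3: VJK

VJK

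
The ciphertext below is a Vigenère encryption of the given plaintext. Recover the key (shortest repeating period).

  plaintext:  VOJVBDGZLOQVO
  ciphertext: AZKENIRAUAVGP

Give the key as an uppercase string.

  i= 0: A-V =  5 → F
  i= 1: Z-O = 11 → L
  i= 2: K-J =  1 → B
  i= 3: E-V =  9 → J
  i= 4: N-B = 12 → M
  i= 5: I-D =  5 → F
  i= 6: R-G = 11 → L
  i= 7: A-Z =  1 → B
  i= 8: U-L =  9 → J
  i= 9: A-O = 12 → M
  i=10: V-Q =  5 → F
  i=11: G-V = 11 → L
  i=12: P-O =  1 → B
  shifts repeat with period 5: FLBJM

FLBJM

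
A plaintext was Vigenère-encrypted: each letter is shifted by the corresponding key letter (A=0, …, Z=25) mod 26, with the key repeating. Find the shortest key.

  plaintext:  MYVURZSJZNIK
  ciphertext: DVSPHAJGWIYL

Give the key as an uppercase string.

  i= 0: D-M = 17 → R
  i= 1: V-Y = 23 → X
  i= 2: S-V = 23 → X
  i= 3: P-U = 21 → V
  i= 4: H-R = 16 → Q
  i= 5: A-Z =  1 → B
  i= 6: J-S = 17 → R
  i= 7: G-J = 23 → X
  i= 8: W-Z = 23 → X
  i= 9: I-N = 21 → V
  i=10: Y-I = 16 → Q
  i=11: L-K =  1 → B
  shifts repeat with period 6: RXXVQB

RXXVQB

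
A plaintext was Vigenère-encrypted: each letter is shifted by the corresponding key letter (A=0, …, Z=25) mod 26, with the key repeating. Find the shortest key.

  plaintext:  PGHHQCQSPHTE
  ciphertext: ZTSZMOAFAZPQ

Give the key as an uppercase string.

  i= 0: Z-P = 10 → K
  i= 1: T-G = 13 → N
  i= 2: S-H = 11 → L
  i= 3: Z-H = 18 → S
  i= 4: M-Q = 22 → W
  i= 5: O-C = 12 → M
  i= 6: A-Q = 10 → K
  i= 7: F-S = 13 → N
  i= 8: A-P = 11 → L
  i= 9: Z-H = 18 → S
  i=10: P-T = 22 → W
  i=11: Q-E = 12 → M
  shifts repeat with period 6: KNLSWM

KNLSWM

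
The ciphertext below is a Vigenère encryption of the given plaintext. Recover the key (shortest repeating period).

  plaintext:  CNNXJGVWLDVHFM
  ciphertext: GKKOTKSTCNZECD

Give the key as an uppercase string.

  i= 0: G-C =  4 → E
  i= 1: K-N = 23 → X
  i= 2: K-N = 23 → X
  i= 3: O-X = 17 → R
  i= 4: T-J = 10 → K
  i= 5: K-G =  4 → E
  i= 6: S-V = 23 → X
  i= 7: T-W = 23 → X
  i= 8: C-L = 17 → R
  i= 9: N-D = 10 → K
  i=10: Z-V =  4 → E
  i=11: E-H = 23 → X
  i=12: C-F = 23 → X
  i=13: D-M = 17 → R
  shifts repeat with period 5: EXXRK

EXXRK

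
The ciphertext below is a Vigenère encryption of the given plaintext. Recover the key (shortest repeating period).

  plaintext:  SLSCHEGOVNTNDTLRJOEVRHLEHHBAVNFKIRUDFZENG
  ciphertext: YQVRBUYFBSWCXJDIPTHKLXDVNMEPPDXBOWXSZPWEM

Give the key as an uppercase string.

  i= 0: Y-S =  6 → G
  i= 1: Q-L =  5 → F
  i= 2: V-S =  3 → D
  i= 3: R-C = 15 → P
  i= 4: B-H = 20 → U
  i= 5: U-E = 16 → Q
  i= 6: Y-G = 18 → S
  i= 7: F-O = 17 → R
  i= 8: B-V =  6 → G
  i= 9: S-N =  5 → F
  i=10: W-T =  3 → D
  i=11: C-N = 15 → P
  i=12: X-D = 20 → U
  i=13: J-T = 16 → Q
  i=14: D-L = 18 → S
  i=15: I-R = 17 → R
  i=16: P-J =  6 → G
  i=17: T-O =  5 → F
  i=18: H-E =  3 → D
  i=19: K-V = 15 → P
  i=20: L-R = 20 → U
  i=21: X-H = 16 → Q
  i=22: D-L = 18 → S
  i=23: V-E = 17 → R
  i=24: N-H =  6 → G
  i=25: M-H =  5 → F
  i=26: E-B =  3 → D
  i=27: P-A = 15 → P
  i=28: P-V = 20 → U
  i=29: D-N = 16 → Q
  i=30: X-F = 18 → S
  i=31: B-K = 17 → R
  i=32: O-I =  6 → G
  i=33: W-R =  5 → F
  i=34: X-U =  3 → D
  i=35: S-D = 15 → P
  i=36: Z-F = 20 → U
  i=37: P-Z = 16 → Q
  i=38: W-E = 18 → S
  i=39: E-N = 17 → R
  i=40: M-G =  6 → G
  shifts repeat with period 8: GFDPUQSR

GFDPUQSR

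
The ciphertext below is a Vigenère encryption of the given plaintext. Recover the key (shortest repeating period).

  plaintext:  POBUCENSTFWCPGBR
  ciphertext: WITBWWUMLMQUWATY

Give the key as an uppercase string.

  i= 0: W-P =  7 → H
  i= 1: I-O = 20 → U
  i= 2: T-B = 18 → S
  i= 3: B-U =  7 → H
  i= 4: W-C = 20 → U
  i= 5: W-E = 18 → S
  i= 6: U-N =  7 → H
  i= 7: M-S = 20 → U
  i= 8: L-T = 18 → S
  i= 9: M-F =  7 → H
  i=10: Q-W = 20 → U
  i=11: U-C = 18 → S
  i=12: W-P =  7 → H
  i=13: A-G = 20 → U
  i=14: T-B = 18 → S
  i=15: Y-R =  7 → H
  shifts repeat with period 3: HUS

HUS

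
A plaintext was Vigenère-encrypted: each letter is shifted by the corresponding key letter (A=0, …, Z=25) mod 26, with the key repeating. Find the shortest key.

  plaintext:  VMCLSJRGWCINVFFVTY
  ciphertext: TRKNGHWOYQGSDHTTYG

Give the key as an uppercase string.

  i= 0: T-V = 24 → Y
  i= 1: R-M =  5 → F
  i= 2: K-C =  8 → I
  i= 3: N-L =  2 → C
  i= 4: G-S = 14 → O
  i= 5: H-J = 24 → Y
  i= 6: W-R =  5 → F
  i= 7: O-G =  8 → I
  i= 8: Y-W =  2 → C
  i= 9: Q-C = 14 → O
  i=10: G-I = 24 → Y
  i=11: S-N =  5 → F
  i=12: D-V =  8 → I
  i=13: H-F =  2 → C
  i=14: T-F = 14 → O
  i=15: T-V = 24 → Y
  i=16: Y-T =  5 → F
  i=17: G-Y =  8 → I
  shifts repeat with period 5: YFICO

YFICO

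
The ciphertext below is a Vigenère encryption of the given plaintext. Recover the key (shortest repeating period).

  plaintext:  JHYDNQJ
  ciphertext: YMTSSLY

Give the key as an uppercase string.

  i= 0: Y-J = 15 → P
  i= 1: M-H =  5 → F
  i= 2: T-Y = 21 → V
  i= 3: S-D = 15 → P
  i= 4: S-N =  5 → F
  i= 5: L-Q = 21 → V
  i= 6: Y-J = 15 → P
  shifts repeat with period 3: PFV

PFV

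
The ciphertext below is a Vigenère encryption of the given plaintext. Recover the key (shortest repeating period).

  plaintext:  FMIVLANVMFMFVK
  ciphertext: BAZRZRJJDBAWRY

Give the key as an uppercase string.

  i= 0: B-F = 22 → W
  i= 1: A-M = 14 → O
  i= 2: Z-I = 17 → R
  i= 3: R-V = 22 → W
  i= 4: Z-L = 14 → O
  i= 5: R-A = 17 → R
  i= 6: J-N = 22 → W
  i= 7: J-V = 14 → O
  i= 8: D-M = 17 → R
  i= 9: B-F = 22 → W
  i=10: A-M = 14 → O
  i=11: W-F = 17 → R
  i=12: R-V = 22 → W
  i=13: Y-K = 14 → O
  shifts repeat with period 3: WOR

WOR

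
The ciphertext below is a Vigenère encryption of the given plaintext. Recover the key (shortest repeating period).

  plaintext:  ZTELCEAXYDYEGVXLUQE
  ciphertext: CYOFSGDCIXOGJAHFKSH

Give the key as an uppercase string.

DFKUQC

  i= 0: C-Z =  3 → D
  i= 1: Y-T =  5 → F
  i= 2: O-E = 10 → K
  i= 3: F-L = 20 → U
  i= 4: S-C = 16 → Q
  i= 5: G-E =  2 → C
  i= 6: D-A =  3 → D
  i= 7: C-X =  5 → F
  i= 8: I-Y = 10 → K
  i= 9: X-D = 20 → U
  i=10: O-Y = 16 → Q
  i=11: G-E =  2 → C
  i=12: J-G =  3 → D
  i=13: A-V =  5 → F
  i=14: H-X = 10 → K
  i=15: F-L = 20 → U
  i=16: K-U = 16 → Q
  i=17: S-Q =  2 → C
  i=18: H-E =  3 → D
  shifts repeat with period 6: DFKUQC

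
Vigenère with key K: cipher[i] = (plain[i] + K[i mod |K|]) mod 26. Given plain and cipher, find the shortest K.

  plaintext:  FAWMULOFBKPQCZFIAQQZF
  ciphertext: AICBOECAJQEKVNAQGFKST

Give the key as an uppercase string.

  i= 0: A-F = 21 → V
  i= 1: I-A =  8 → I
  i= 2: C-W =  6 → G
  i= 3: B-M = 15 → P
  i= 4: O-U = 20 → U
  i= 5: E-L = 19 → T
  i= 6: C-O = 14 → O
  i= 7: A-F = 21 → V
  i= 8: J-B =  8 → I
  i= 9: Q-K =  6 → G
  i=10: E-P = 15 → P
  i=11: K-Q = 20 → U
  i=12: V-C = 19 → T
  i=13: N-Z = 14 → O
  i=14: A-F = 21 → V
  i=15: Q-I =  8 → I
  i=16: G-A =  6 → G
  i=17: F-Q = 15 → P
  i=18: K-Q = 20 → U
  i=19: S-Z = 19 → T
  i=20: T-F = 14 → O
  shifts repeat with period 7: VIGPUTO

VIGPUTO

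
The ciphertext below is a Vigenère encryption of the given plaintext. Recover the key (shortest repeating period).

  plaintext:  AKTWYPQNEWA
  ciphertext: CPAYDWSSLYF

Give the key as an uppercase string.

CFH

  i= 0: C-A =  2 → C
  i= 1: P-K =  5 → F
  i= 2: A-T =  7 → H
  i= 3: Y-W =  2 → C
  i= 4: D-Y =  5 → F
  i= 5: W-P =  7 → H
  i= 6: S-Q =  2 → C
  i= 7: S-N =  5 → F
  i= 8: L-E =  7 → H
  i= 9: Y-W =  2 → C
  i=10: F-A =  5 → F
  shifts repeat with period 3: CFH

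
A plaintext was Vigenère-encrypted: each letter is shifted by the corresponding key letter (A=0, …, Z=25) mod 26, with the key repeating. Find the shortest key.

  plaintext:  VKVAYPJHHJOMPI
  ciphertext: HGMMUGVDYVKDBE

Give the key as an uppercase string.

MWR

  i= 0: H-V = 12 → M
  i= 1: G-K = 22 → W
  i= 2: M-V = 17 → R
  i= 3: M-A = 12 → M
  i= 4: U-Y = 22 → W
  i= 5: G-P = 17 → R
  i= 6: V-J = 12 → M
  i= 7: D-H = 22 → W
  i= 8: Y-H = 17 → R
  i= 9: V-J = 12 → M
  i=10: K-O = 22 → W
  i=11: D-M = 17 → R
  i=12: B-P = 12 → M
  i=13: E-I = 22 → W
  shifts repeat with period 3: MWR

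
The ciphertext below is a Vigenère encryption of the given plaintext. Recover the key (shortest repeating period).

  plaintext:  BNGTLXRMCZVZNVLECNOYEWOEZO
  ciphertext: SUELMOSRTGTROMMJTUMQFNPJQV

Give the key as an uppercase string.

RHYSBRBF

  i= 0: S-B = 17 → R
  i= 1: U-N =  7 → H
  i= 2: E-G = 24 → Y
  i= 3: L-T = 18 → S
  i= 4: M-L =  1 → B
  i= 5: O-X = 17 → R
  i= 6: S-R =  1 → B
  i= 7: R-M =  5 → F
  i= 8: T-C = 17 → R
  i= 9: G-Z =  7 → H
  i=10: T-V = 24 → Y
  i=11: R-Z = 18 → S
  i=12: O-N =  1 → B
  i=13: M-V = 17 → R
  i=14: M-L =  1 → B
  i=15: J-E =  5 → F
  i=16: T-C = 17 → R
  i=17: U-N =  7 → H
  i=18: M-O = 24 → Y
  i=19: Q-Y = 18 → S
  i=20: F-E =  1 → B
  i=21: N-W = 17 → R
  i=22: P-O =  1 → B
  i=23: J-E =  5 → F
  i=24: Q-Z = 17 → R
  i=25: V-O =  7 → H
  shifts repeat with period 8: RHYSBRBF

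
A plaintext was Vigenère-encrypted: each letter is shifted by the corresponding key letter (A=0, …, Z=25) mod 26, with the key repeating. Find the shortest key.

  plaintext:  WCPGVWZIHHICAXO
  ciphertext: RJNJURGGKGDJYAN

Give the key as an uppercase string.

  i= 0: R-W = 21 → V
  i= 1: J-C =  7 → H
  i= 2: N-P = 24 → Y
  i= 3: J-G =  3 → D
  i= 4: U-V = 25 → Z
  i= 5: R-W = 21 → V
  i= 6: G-Z =  7 → H
  i= 7: G-I = 24 → Y
  i= 8: K-H =  3 → D
  i= 9: G-H = 25 → Z
  i=10: D-I = 21 → V
  i=11: J-C =  7 → H
  i=12: Y-A = 24 → Y
  i=13: A-X =  3 → D
  i=14: N-O = 25 → Z
  shifts repeat with period 5: VHYDZ

VHYDZ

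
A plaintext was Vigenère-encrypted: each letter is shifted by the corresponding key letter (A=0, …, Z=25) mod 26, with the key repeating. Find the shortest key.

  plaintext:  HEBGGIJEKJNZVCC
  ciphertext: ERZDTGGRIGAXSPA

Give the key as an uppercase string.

  i= 0: E-H = 23 → X
  i= 1: R-E = 13 → N
  i= 2: Z-B = 24 → Y
  i= 3: D-G = 23 → X
  i= 4: T-G = 13 → N
  i= 5: G-I = 24 → Y
  i= 6: G-J = 23 → X
  i= 7: R-E = 13 → N
  i= 8: I-K = 24 → Y
  i= 9: G-J = 23 → X
  i=10: A-N = 13 → N
  i=11: X-Z = 24 → Y
  i=12: S-V = 23 → X
  i=13: P-C = 13 → N
  i=14: A-C = 24 → Y
  shifts repeat with period 3: XNY

XNY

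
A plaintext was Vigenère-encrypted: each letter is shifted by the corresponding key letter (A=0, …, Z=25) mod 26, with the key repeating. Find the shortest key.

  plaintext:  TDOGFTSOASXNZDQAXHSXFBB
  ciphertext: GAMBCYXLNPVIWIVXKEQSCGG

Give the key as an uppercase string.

  i= 0: G-T = 13 → N
  i= 1: A-D = 23 → X
  i= 2: M-O = 24 → Y
  i= 3: B-G = 21 → V
  i= 4: C-F = 23 → X
  i= 5: Y-T =  5 → F
  i= 6: X-S =  5 → F
  i= 7: L-O = 23 → X
  i= 8: N-A = 13 → N
  i= 9: P-S = 23 → X
  i=10: V-X = 24 → Y
  i=11: I-N = 21 → V
  i=12: W-Z = 23 → X
  i=13: I-D =  5 → F
  i=14: V-Q =  5 → F
  i=15: X-A = 23 → X
  i=16: K-X = 13 → N
  i=17: E-H = 23 → X
  i=18: Q-S = 24 → Y
  i=19: S-X = 21 → V
  i=20: C-F = 23 → X
  i=21: G-B =  5 → F
  i=22: G-B =  5 → F
  shifts repeat with period 8: NXYVXFFX

NXYVXFFX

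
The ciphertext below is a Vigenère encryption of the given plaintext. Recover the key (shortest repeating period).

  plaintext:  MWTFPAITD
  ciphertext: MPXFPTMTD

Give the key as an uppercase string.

  i= 0: M-M =  0 → A
  i= 1: P-W = 19 → T
  i= 2: X-T =  4 → E
  i= 3: F-F =  0 → A
  i= 4: P-P =  0 → A
  i= 5: T-A = 19 → T
  i= 6: M-I =  4 → E
  i= 7: T-T =  0 → A
  i= 8: D-D =  0 → A
  shifts repeat with period 4: ATEA

ATEA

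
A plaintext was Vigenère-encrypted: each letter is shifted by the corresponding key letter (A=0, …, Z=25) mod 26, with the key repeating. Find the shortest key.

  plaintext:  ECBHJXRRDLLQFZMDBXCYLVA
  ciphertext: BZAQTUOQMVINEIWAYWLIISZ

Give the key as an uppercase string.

XXZJK

  i= 0: B-E = 23 → X
  i= 1: Z-C = 23 → X
  i= 2: A-B = 25 → Z
  i= 3: Q-H =  9 → J
  i= 4: T-J = 10 → K
  i= 5: U-X = 23 → X
  i= 6: O-R = 23 → X
  i= 7: Q-R = 25 → Z
  i= 8: M-D =  9 → J
  i= 9: V-L = 10 → K
  i=10: I-L = 23 → X
  i=11: N-Q = 23 → X
  i=12: E-F = 25 → Z
  i=13: I-Z =  9 → J
  i=14: W-M = 10 → K
  i=15: A-D = 23 → X
  i=16: Y-B = 23 → X
  i=17: W-X = 25 → Z
  i=18: L-C =  9 → J
  i=19: I-Y = 10 → K
  i=20: I-L = 23 → X
  i=21: S-V = 23 → X
  i=22: Z-A = 25 → Z
  shifts repeat with period 5: XXZJK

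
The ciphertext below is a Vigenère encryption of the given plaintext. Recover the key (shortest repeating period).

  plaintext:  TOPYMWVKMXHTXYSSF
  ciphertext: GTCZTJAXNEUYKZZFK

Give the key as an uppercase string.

  i= 0: G-T = 13 → N
  i= 1: T-O =  5 → F
  i= 2: C-P = 13 → N
  i= 3: Z-Y =  1 → B
  i= 4: T-M =  7 → H
  i= 5: J-W = 13 → N
  i= 6: A-V =  5 → F
  i= 7: X-K = 13 → N
  i= 8: N-M =  1 → B
  i= 9: E-X =  7 → H
  i=10: U-H = 13 → N
  i=11: Y-T =  5 → F
  i=12: K-X = 13 → N
  i=13: Z-Y =  1 → B
  i=14: Z-S =  7 → H
  i=15: F-S = 13 → N
  i=16: K-F =  5 → F
  shifts repeat with period 5: NFNBH

NFNBH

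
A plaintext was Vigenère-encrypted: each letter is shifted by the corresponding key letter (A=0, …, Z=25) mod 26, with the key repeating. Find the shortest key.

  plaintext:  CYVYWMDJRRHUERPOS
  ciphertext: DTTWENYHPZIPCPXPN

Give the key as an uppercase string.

BVYYI

  i= 0: D-C =  1 → B
  i= 1: T-Y = 21 → V
  i= 2: T-V = 24 → Y
  i= 3: W-Y = 24 → Y
  i= 4: E-W =  8 → I
  i= 5: N-M =  1 → B
  i= 6: Y-D = 21 → V
  i= 7: H-J = 24 → Y
  i= 8: P-R = 24 → Y
  i= 9: Z-R =  8 → I
  i=10: I-H =  1 → B
  i=11: P-U = 21 → V
  i=12: C-E = 24 → Y
  i=13: P-R = 24 → Y
  i=14: X-P =  8 → I
  i=15: P-O =  1 → B
  i=16: N-S = 21 → V
  shifts repeat with period 5: BVYYI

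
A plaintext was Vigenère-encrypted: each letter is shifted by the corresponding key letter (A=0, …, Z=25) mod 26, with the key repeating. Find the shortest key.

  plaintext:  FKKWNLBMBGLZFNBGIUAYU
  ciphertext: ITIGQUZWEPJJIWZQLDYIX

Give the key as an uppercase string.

DJYK

  i= 0: I-F =  3 → D
  i= 1: T-K =  9 → J
  i= 2: I-K = 24 → Y
  i= 3: G-W = 10 → K
  i= 4: Q-N =  3 → D
  i= 5: U-L =  9 → J
  i= 6: Z-B = 24 → Y
  i= 7: W-M = 10 → K
  i= 8: E-B =  3 → D
  i= 9: P-G =  9 → J
  i=10: J-L = 24 → Y
  i=11: J-Z = 10 → K
  i=12: I-F =  3 → D
  i=13: W-N =  9 → J
  i=14: Z-B = 24 → Y
  i=15: Q-G = 10 → K
  i=16: L-I =  3 → D
  i=17: D-U =  9 → J
  i=18: Y-A = 24 → Y
  i=19: I-Y = 10 → K
  i=20: X-U =  3 → D
  shifts repeat with period 4: DJYK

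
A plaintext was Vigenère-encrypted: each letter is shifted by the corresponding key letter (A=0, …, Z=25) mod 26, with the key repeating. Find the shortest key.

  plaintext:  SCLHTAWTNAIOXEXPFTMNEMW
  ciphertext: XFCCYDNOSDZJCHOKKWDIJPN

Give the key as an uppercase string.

FDRV

  i= 0: X-S =  5 → F
  i= 1: F-C =  3 → D
  i= 2: C-L = 17 → R
  i= 3: C-H = 21 → V
  i= 4: Y-T =  5 → F
  i= 5: D-A =  3 → D
  i= 6: N-W = 17 → R
  i= 7: O-T = 21 → V
  i= 8: S-N =  5 → F
  i= 9: D-A =  3 → D
  i=10: Z-I = 17 → R
  i=11: J-O = 21 → V
  i=12: C-X =  5 → F
  i=13: H-E =  3 → D
  i=14: O-X = 17 → R
  i=15: K-P = 21 → V
  i=16: K-F =  5 → F
  i=17: W-T =  3 → D
  i=18: D-M = 17 → R
  i=19: I-N = 21 → V
  i=20: J-E =  5 → F
  i=21: P-M =  3 → D
  i=22: N-W = 17 → R
  shifts repeat with period 4: FDRV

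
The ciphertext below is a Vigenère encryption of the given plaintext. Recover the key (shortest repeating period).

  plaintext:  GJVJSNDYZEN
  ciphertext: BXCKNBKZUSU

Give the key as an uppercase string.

  i= 0: B-G = 21 → V
  i= 1: X-J = 14 → O
  i= 2: C-V =  7 → H
  i= 3: K-J =  1 → B
  i= 4: N-S = 21 → V
  i= 5: B-N = 14 → O
  i= 6: K-D =  7 → H
  i= 7: Z-Y =  1 → B
  i= 8: U-Z = 21 → V
  i= 9: S-E = 14 → O
  i=10: U-N =  7 → H
  shifts repeat with period 4: VOHB

VOHB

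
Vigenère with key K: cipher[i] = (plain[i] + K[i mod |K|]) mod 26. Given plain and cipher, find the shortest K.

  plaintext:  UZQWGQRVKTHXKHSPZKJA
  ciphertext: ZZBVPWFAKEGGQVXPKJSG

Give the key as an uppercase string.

  i= 0: Z-U =  5 → F
  i= 1: Z-Z =  0 → A
  i= 2: B-Q = 11 → L
  i= 3: V-W = 25 → Z
  i= 4: P-G =  9 → J
  i= 5: W-Q =  6 → G
  i= 6: F-R = 14 → O
  i= 7: A-V =  5 → F
  i= 8: K-K =  0 → A
  i= 9: E-T = 11 → L
  i=10: G-H = 25 → Z
  i=11: G-X =  9 → J
  i=12: Q-K =  6 → G
  i=13: V-H = 14 → O
  i=14: X-S =  5 → F
  i=15: P-P =  0 → A
  i=16: K-Z = 11 → L
  i=17: J-K = 25 → Z
  i=18: S-J =  9 → J
  i=19: G-A =  6 → G
  shifts repeat with period 7: FALZJGO

FALZJGO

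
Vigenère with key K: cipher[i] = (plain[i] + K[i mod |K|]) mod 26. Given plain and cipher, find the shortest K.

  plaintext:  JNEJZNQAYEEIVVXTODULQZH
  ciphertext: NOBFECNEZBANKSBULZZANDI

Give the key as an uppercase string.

EBXWFPX

  i= 0: N-J =  4 → E
  i= 1: O-N =  1 → B
  i= 2: B-E = 23 → X
  i= 3: F-J = 22 → W
  i= 4: E-Z =  5 → F
  i= 5: C-N = 15 → P
  i= 6: N-Q = 23 → X
  i= 7: E-A =  4 → E
  i= 8: Z-Y =  1 → B
  i= 9: B-E = 23 → X
  i=10: A-E = 22 → W
  i=11: N-I =  5 → F
  i=12: K-V = 15 → P
  i=13: S-V = 23 → X
  i=14: B-X =  4 → E
  i=15: U-T =  1 → B
  i=16: L-O = 23 → X
  i=17: Z-D = 22 → W
  i=18: Z-U =  5 → F
  i=19: A-L = 15 → P
  i=20: N-Q = 23 → X
  i=21: D-Z =  4 → E
  i=22: I-H =  1 → B
  shifts repeat with period 7: EBXWFPX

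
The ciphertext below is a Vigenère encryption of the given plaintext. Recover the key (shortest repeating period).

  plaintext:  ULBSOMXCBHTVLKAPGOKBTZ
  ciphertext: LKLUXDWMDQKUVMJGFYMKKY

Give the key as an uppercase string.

  i= 0: L-U = 17 → R
  i= 1: K-L = 25 → Z
  i= 2: L-B = 10 → K
  i= 3: U-S =  2 → C
  i= 4: X-O =  9 → J
  i= 5: D-M = 17 → R
  i= 6: W-X = 25 → Z
  i= 7: M-C = 10 → K
  i= 8: D-B =  2 → C
  i= 9: Q-H =  9 → J
  i=10: K-T = 17 → R
  i=11: U-V = 25 → Z
  i=12: V-L = 10 → K
  i=13: M-K =  2 → C
  i=14: J-A =  9 → J
  i=15: G-P = 17 → R
  i=16: F-G = 25 → Z
  i=17: Y-O = 10 → K
  i=18: M-K =  2 → C
  i=19: K-B =  9 → J
  i=20: K-T = 17 → R
  i=21: Y-Z = 25 → Z
  shifts repeat with period 5: RZKCJ

RZKCJ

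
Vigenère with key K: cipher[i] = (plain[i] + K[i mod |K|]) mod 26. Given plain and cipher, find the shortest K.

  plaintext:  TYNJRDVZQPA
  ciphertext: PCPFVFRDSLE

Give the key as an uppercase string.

  i= 0: P-T = 22 → W
  i= 1: C-Y =  4 → E
  i= 2: P-N =  2 → C
  i= 3: F-J = 22 → W
  i= 4: V-R =  4 → E
  i= 5: F-D =  2 → C
  i= 6: R-V = 22 → W
  i= 7: D-Z =  4 → E
  i= 8: S-Q =  2 → C
  i= 9: L-P = 22 → W
  i=10: E-A =  4 → E
  shifts repeat with period 3: WEC

WEC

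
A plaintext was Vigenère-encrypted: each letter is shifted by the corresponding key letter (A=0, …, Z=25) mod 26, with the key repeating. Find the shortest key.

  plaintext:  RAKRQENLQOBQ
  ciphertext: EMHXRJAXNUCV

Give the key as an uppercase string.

  i= 0: E-R = 13 → N
  i= 1: M-A = 12 → M
  i= 2: H-K = 23 → X
  i= 3: X-R =  6 → G
  i= 4: R-Q =  1 → B
  i= 5: J-E =  5 → F
  i= 6: A-N = 13 → N
  i= 7: X-L = 12 → M
  i= 8: N-Q = 23 → X
  i= 9: U-O =  6 → G
  i=10: C-B =  1 → B
  i=11: V-Q =  5 → F
  shifts repeat with period 6: NMXGBF

NMXGBF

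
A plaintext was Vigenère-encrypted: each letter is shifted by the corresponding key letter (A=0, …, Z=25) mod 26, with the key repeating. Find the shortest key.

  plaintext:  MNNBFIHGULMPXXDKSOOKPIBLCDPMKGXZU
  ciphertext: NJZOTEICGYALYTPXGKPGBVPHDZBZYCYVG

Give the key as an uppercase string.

  i= 0: N-M =  1 → B
  i= 1: J-N = 22 → W
  i= 2: Z-N = 12 → M
  i= 3: O-B = 13 → N
  i= 4: T-F = 14 → O
  i= 5: E-I = 22 → W
  i= 6: I-H =  1 → B
  i= 7: C-G = 22 → W
  i= 8: G-U = 12 → M
  i= 9: Y-L = 13 → N
  i=10: A-M = 14 → O
  i=11: L-P = 22 → W
  i=12: Y-X =  1 → B
  i=13: T-X = 22 → W
  i=14: P-D = 12 → M
  i=15: X-K = 13 → N
  i=16: G-S = 14 → O
  i=17: K-O = 22 → W
  i=18: P-O =  1 → B
  i=19: G-K = 22 → W
  i=20: B-P = 12 → M
  i=21: V-I = 13 → N
  i=22: P-B = 14 → O
  i=23: H-L = 22 → W
  i=24: D-C =  1 → B
  i=25: Z-D = 22 → W
  i=26: B-P = 12 → M
  i=27: Z-M = 13 → N
  i=28: Y-K = 14 → O
  i=29: C-G = 22 → W
  i=30: Y-X =  1 → B
  i=31: V-Z = 22 → W
  i=32: G-U = 12 → M
  shifts repeat with period 6: BWMNOW

BWMNOW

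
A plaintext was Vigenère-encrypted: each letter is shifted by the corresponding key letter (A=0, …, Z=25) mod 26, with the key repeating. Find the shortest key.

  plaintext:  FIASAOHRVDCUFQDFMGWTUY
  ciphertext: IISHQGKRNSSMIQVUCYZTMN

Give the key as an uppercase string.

DASPQS

  i= 0: I-F =  3 → D
  i= 1: I-I =  0 → A
  i= 2: S-A = 18 → S
  i= 3: H-S = 15 → P
  i= 4: Q-A = 16 → Q
  i= 5: G-O = 18 → S
  i= 6: K-H =  3 → D
  i= 7: R-R =  0 → A
  i= 8: N-V = 18 → S
  i= 9: S-D = 15 → P
  i=10: S-C = 16 → Q
  i=11: M-U = 18 → S
  i=12: I-F =  3 → D
  i=13: Q-Q =  0 → A
  i=14: V-D = 18 → S
  i=15: U-F = 15 → P
  i=16: C-M = 16 → Q
  i=17: Y-G = 18 → S
  i=18: Z-W =  3 → D
  i=19: T-T =  0 → A
  i=20: M-U = 18 → S
  i=21: N-Y = 15 → P
  shifts repeat with period 6: DASPQS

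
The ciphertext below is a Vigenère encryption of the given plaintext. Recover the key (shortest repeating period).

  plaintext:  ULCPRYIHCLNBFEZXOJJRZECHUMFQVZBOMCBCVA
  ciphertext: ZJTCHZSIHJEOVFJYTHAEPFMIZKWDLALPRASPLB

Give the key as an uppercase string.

  i= 0: Z-U =  5 → F
  i= 1: J-L = 24 → Y
  i= 2: T-C = 17 → R
  i= 3: C-P = 13 → N
  i= 4: H-R = 16 → Q
  i= 5: Z-Y =  1 → B
  i= 6: S-I = 10 → K
  i= 7: I-H =  1 → B
  i= 8: H-C =  5 → F
  i= 9: J-L = 24 → Y
  i=10: E-N = 17 → R
  i=11: O-B = 13 → N
  i=12: V-F = 16 → Q
  i=13: F-E =  1 → B
  i=14: J-Z = 10 → K
  i=15: Y-X =  1 → B
  i=16: T-O =  5 → F
  i=17: H-J = 24 → Y
  i=18: A-J = 17 → R
  i=19: E-R = 13 → N
  i=20: P-Z = 16 → Q
  i=21: F-E =  1 → B
  i=22: M-C = 10 → K
  i=23: I-H =  1 → B
  i=24: Z-U =  5 → F
  i=25: K-M = 24 → Y
  i=26: W-F = 17 → R
  i=27: D-Q = 13 → N
  i=28: L-V = 16 → Q
  i=29: A-Z =  1 → B
  i=30: L-B = 10 → K
  i=31: P-O =  1 → B
  i=32: R-M =  5 → F
  i=33: A-C = 24 → Y
  i=34: S-B = 17 → R
  i=35: P-C = 13 → N
  i=36: L-V = 16 → Q
  i=37: B-A =  1 → B
  shifts repeat with period 8: FYRNQBKB

FYRNQBKB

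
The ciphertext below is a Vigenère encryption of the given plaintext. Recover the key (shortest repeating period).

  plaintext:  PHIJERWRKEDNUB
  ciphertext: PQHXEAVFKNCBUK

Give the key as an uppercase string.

AJZO

  i= 0: P-P =  0 → A
  i= 1: Q-H =  9 → J
  i= 2: H-I = 25 → Z
  i= 3: X-J = 14 → O
  i= 4: E-E =  0 → A
  i= 5: A-R =  9 → J
  i= 6: V-W = 25 → Z
  i= 7: F-R = 14 → O
  i= 8: K-K =  0 → A
  i= 9: N-E =  9 → J
  i=10: C-D = 25 → Z
  i=11: B-N = 14 → O
  i=12: U-U =  0 → A
  i=13: K-B =  9 → J
  shifts repeat with period 4: AJZO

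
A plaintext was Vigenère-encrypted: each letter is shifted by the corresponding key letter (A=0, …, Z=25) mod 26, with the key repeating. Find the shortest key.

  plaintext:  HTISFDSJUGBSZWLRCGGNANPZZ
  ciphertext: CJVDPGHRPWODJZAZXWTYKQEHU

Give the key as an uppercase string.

  i= 0: C-H = 21 → V
  i= 1: J-T = 16 → Q
  i= 2: V-I = 13 → N
  i= 3: D-S = 11 → L
  i= 4: P-F = 10 → K
  i= 5: G-D =  3 → D
  i= 6: H-S = 15 → P
  i= 7: R-J =  8 → I
  i= 8: P-U = 21 → V
  i= 9: W-G = 16 → Q
  i=10: O-B = 13 → N
  i=11: D-S = 11 → L
  i=12: J-Z = 10 → K
  i=13: Z-W =  3 → D
  i=14: A-L = 15 → P
  i=15: Z-R =  8 → I
  i=16: X-C = 21 → V
  i=17: W-G = 16 → Q
  i=18: T-G = 13 → N
  i=19: Y-N = 11 → L
  i=20: K-A = 10 → K
  i=21: Q-N =  3 → D
  i=22: E-P = 15 → P
  i=23: H-Z =  8 → I
  i=24: U-Z = 21 → V
  shifts repeat with period 8: VQNLKDPI

VQNLKDPI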